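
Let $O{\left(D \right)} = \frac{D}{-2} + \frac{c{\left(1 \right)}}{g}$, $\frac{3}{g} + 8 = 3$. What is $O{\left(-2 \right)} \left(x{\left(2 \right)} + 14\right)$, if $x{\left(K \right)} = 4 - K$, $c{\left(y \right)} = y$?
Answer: $- \frac{32}{3} \approx -10.667$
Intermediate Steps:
$g = - \frac{3}{5}$ ($g = \frac{3}{-8 + 3} = \frac{3}{-5} = 3 \left(- \frac{1}{5}\right) = - \frac{3}{5} \approx -0.6$)
$O{\left(D \right)} = - \frac{5}{3} - \frac{D}{2}$ ($O{\left(D \right)} = \frac{D}{-2} + 1 \frac{1}{- \frac{3}{5}} = D \left(- \frac{1}{2}\right) + 1 \left(- \frac{5}{3}\right) = - \frac{D}{2} - \frac{5}{3} = - \frac{5}{3} - \frac{D}{2}$)
$O{\left(-2 \right)} \left(x{\left(2 \right)} + 14\right) = \left(- \frac{5}{3} - -1\right) \left(\left(4 - 2\right) + 14\right) = \left(- \frac{5}{3} + 1\right) \left(\left(4 - 2\right) + 14\right) = - \frac{2 \left(2 + 14\right)}{3} = \left(- \frac{2}{3}\right) 16 = - \frac{32}{3}$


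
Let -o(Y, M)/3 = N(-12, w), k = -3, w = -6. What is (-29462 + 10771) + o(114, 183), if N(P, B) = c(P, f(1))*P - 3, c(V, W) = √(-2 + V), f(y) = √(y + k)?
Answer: -18682 + 36*I*√14 ≈ -18682.0 + 134.7*I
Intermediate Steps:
f(y) = √(-3 + y) (f(y) = √(y - 3) = √(-3 + y))
N(P, B) = -3 + P*√(-2 + P) (N(P, B) = √(-2 + P)*P - 3 = P*√(-2 + P) - 3 = -3 + P*√(-2 + P))
o(Y, M) = 9 + 36*I*√14 (o(Y, M) = -3*(-3 - 12*√(-2 - 12)) = -3*(-3 - 12*I*√14) = 9 + 36*I*√14)
(-29462 + 10771) + o(114, 183) = (-29462 + 10771) + (9 + 36*I*√14) = -18691 + (9 + 36*I*√14) = -18682 + 36*I*√14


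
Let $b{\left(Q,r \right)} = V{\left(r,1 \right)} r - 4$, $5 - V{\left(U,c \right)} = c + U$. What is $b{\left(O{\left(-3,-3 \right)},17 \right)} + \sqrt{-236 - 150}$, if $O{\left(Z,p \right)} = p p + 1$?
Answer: $-225 + i \sqrt{386} \approx -225.0 + 19.647 i$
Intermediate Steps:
$O{\left(Z,p \right)} = 1 + p^{2}$ ($O{\left(Z,p \right)} = p^{2} + 1 = 1 + p^{2}$)
$V{\left(U,c \right)} = 5 - U - c$ ($V{\left(U,c \right)} = 5 - \left(c + U\right) = 5 - \left(U + c\right) = 5 - U - c$)
$b{\left(Q,r \right)} = -4 + r \left(4 - r\right)$ ($b{\left(Q,r \right)} = \left(5 - r - 1\right) r - 4 = \left(4 - r\right) r - 4 = r \left(4 - r\right) - 4 = -4 + r \left(4 - r\right)$)
$b{\left(O{\left(-3,-3 \right)},17 \right)} + \sqrt{-236 - 150} = \left(-4 - 17 \left(-4 + 17\right)\right) + \sqrt{-236 - 150} = \left(-4 - 17 \cdot 13\right) + \sqrt{-386} = \left(-4 - 221\right) + i \sqrt{386} = -225 + i \sqrt{386}$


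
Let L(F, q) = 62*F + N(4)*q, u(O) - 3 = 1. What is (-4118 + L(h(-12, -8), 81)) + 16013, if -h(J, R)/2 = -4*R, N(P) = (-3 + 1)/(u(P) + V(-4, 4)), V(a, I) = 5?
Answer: 7909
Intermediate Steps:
u(O) = 4 (u(O) = 3 + 1 = 4)
N(P) = -2/9 (N(P) = (-3 + 1)/(4 + 5) = -2/9)
h(J, R) = 8*R (h(J, R) = -(-8)*R = 8*R)
L(F, q) = 62*F - 2*q/9
(-4118 + L(h(-12, -8), 81)) + 16013 = (-4118 + (62*(8*(-8)) - 2/9*81)) + 16013 = (-4118 + (62*(-64) - 18)) + 16013 = (-4118 + (-3968 - 18)) + 16013 = (-4118 - 3986) + 16013 = -8104 + 16013 = 7909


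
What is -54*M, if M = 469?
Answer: -25326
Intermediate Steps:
-54*M = -54*469 = -25326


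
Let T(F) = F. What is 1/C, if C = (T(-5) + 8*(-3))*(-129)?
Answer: 1/3741 ≈ 0.00026731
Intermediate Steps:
C = 3741 (C = (-5 + 8*(-3))*(-129) = (-5 - 24)*(-129) = -29*(-129) = 3741)
1/C = 1/3741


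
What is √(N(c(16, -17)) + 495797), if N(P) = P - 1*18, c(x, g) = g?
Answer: √495762 ≈ 704.10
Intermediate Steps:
N(P) = -18 + P (N(P) = P - 18 = -18 + P)
√(N(c(16, -17)) + 495797) = √((-18 - 17) + 495797) = √(-35 + 495797) = √495762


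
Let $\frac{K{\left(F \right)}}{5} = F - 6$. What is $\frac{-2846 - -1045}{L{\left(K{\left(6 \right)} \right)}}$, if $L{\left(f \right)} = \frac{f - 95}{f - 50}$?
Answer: $- \frac{18010}{19} \approx -947.89$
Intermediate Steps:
$K{\left(F \right)} = -30 + 5 F$ ($K{\left(F \right)} = 5 \left(F - 6\right) = 5 \left(-6 + F\right) = -30 + 5 F$)
$L{\left(f \right)} = \frac{-95 + f}{-50 + f}$
$\frac{-2846 - -1045}{L{\left(K{\left(6 \right)} \right)}} = \frac{-2846 - -1045}{\frac{1}{-50 + \left(-30 + 5 \cdot 6\right)} \left(-95 + \left(-30 + 5 \cdot 6\right)\right)} = \frac{-2846 + 1045}{\frac{1}{-50 + \left(-30 + 30\right)} \left(-95 + \left(-30 + 30\right)\right)} = - \frac{1801}{\frac{1}{-50 + 0} \left(-95 + 0\right)} = - \frac{1801}{\frac{1}{-50} \left(-95\right)} = - \frac{1801}{\left(- \frac{1}{50}\right) \left(-95\right)} = - \frac{1801}{\frac{19}{10}} = \left(-1801\right) \frac{10}{19} = - \frac{18010}{19}$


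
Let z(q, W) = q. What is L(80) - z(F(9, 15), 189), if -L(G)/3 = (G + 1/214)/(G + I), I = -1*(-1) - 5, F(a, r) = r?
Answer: -295323/16264 ≈ -18.158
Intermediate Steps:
I = -4 (I = 1 - 5 = -4)
L(G) = -3*(1/214 + G)/(-4 + G) (L(G) = -3*(G + 1/214)/(G - 4) = -3*(G + 1/214)/(-4 + G) = -3*(1/214 + G)/(-4 + G))
L(80) - z(F(9, 15), 189) = 3*(-1 - 214*80)/(214*(-4 + 80)) - 1*15 = (3/214)*(-1 - 17120)/76 - 15 = (3/214)*(1/76)*(-17121) - 15 = -51363/16264 - 15 = -295323/16264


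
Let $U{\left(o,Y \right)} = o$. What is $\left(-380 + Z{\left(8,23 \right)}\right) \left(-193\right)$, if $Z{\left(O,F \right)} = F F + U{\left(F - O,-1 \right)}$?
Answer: $-31652$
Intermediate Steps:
$Z{\left(O,F \right)} = F + F^{2} - O$ ($Z{\left(O,F \right)} = F F + \left(F - O\right) = F^{2} + \left(F - O\right) = F + F^{2} - O$)
$\left(-380 + Z{\left(8,23 \right)}\right) \left(-193\right) = \left(-380 + \left(23 + 23^{2} - 8\right)\right) \left(-193\right) = \left(-380 + \left(23 + 529 - 8\right)\right) \left(-193\right) = \left(-380 + 544\right) \left(-193\right) = 164 \left(-193\right) = -31652$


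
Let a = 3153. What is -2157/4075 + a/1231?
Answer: 10193208/5016325 ≈ 2.0320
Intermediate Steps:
-2157/4075 + a/1231 = -2157/4075 + 3153/1231 = 10193208/5016325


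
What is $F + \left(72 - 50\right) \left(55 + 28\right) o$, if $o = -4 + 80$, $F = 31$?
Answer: $138807$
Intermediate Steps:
$o = 76$
$F + \left(72 - 50\right) \left(55 + 28\right) o = 31 + \left(72 - 50\right) \left(55 + 28\right) 76 = 31 + 22 \cdot 83 \cdot 76 = 31 + 1826 \cdot 76 = 31 + 138776 = 138807$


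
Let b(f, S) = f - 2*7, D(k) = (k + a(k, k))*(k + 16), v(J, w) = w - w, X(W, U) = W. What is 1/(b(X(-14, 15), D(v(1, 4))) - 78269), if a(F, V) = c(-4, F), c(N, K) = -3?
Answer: -1/78297 ≈ -1.2772e-5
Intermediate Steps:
a(F, V) = -3
v(J, w) = 0
D(k) = (-3 + k)*(16 + k) (D(k) = (k - 3)*(k + 16) = (-3 + k)*(16 + k))
b(f, S) = -14 + f (b(f, S) = f - 14 = -14 + f)
1/(b(X(-14, 15), D(v(1, 4))) - 78269) = 1/((-14 - 14) - 78269) = 1/(-28 - 78269) = 1/(-78297) = -1/78297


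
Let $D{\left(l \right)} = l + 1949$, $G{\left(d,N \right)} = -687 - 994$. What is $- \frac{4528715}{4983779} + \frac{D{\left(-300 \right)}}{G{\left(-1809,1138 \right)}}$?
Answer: $- \frac{15831021486}{8377732499} \approx -1.8897$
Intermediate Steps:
$G{\left(d,N \right)} = -1681$
$D{\left(l \right)} = 1949 + l$
$- \frac{4528715}{4983779} + \frac{D{\left(-300 \right)}}{G{\left(-1809,1138 \right)}} = - \frac{4528715}{4983779} + \frac{1949 - 300}{-1681} = \left(-4528715\right) \frac{1}{4983779} + 1649 \left(- \frac{1}{1681}\right) = - \frac{4528715}{4983779} - \frac{1649}{1681} = - \frac{15831021486}{8377732499}$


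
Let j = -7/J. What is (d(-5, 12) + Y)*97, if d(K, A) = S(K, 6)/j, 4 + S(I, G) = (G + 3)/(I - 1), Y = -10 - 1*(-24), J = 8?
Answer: 13774/7 ≈ 1967.7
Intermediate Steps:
Y = 14 (Y = -10 + 24 = 14)
j = -7/8 ≈ -0.87500
S(I, G) = -4 + (3 + G)/(-1 + I) (S(I, G) = -4 + (G + 3)/(I - 1) = -4 + (3 + G)/(-1 + I))
d(K, A) = -8*(13 - 4*K)/(7*(-1 + K)) (d(K, A) = ((7 + 6 - 4*K)/(-1 + K))/(-7/8) = ((13 - 4*K)/(-1 + K))*(-8/7) = -8*(13 - 4*K)/(7*(-1 + K)))
(d(-5, 12) + Y)*97 = (8*(-13 + 4*(-5))/(7*(-1 - 5)) + 14)*97 = ((8/7)*(-13 - 20)/(-6) + 14)*97 = ((8/7)*(-⅙)*(-33) + 14)*97 = (44/7 + 14)*97 = (142/7)*97 = 13774/7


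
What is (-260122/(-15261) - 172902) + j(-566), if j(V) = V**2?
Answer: 2250555616/15261 ≈ 1.4747e+5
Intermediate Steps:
(-260122/(-15261) - 172902) + j(-566) = (-260122/(-15261) - 172902) + (-566)**2 = (-260122*(-1/15261) - 172902) + 320356 = (260122/15261 - 172902) + 320356 = -2638397300/15261 + 320356 = 2250555616/15261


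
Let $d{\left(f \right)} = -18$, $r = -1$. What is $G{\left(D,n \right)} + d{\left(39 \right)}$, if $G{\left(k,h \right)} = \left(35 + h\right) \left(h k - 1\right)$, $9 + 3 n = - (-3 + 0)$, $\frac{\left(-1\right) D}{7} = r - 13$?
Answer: $-6519$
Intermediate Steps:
$D = 98$ ($D = - 7 \left(-1 - 13\right) = \left(-7\right) \left(-14\right) = 98$)
$n = -2$ ($n = -3 + \frac{\left(-1\right) \left(-3 + 0\right)}{3} = -3 + \frac{\left(-1\right) \left(-3\right)}{3} = -3 + \frac{1}{3} \cdot 3 = -3 + 1 = -2$)
$G{\left(k,h \right)} = \left(-1 + h k\right) \left(35 + h\right)$ ($G{\left(k,h \right)} = \left(35 + h\right) \left(-1 + h k\right) = \left(-1 + h k\right) \left(35 + h\right)$)
$G{\left(D,n \right)} + d{\left(39 \right)} = \left(-35 - -2 + 98 \left(-2\right)^{2} + 35 \left(-2\right) 98\right) - 18 = \left(-35 + 2 + 98 \cdot 4 - 6860\right) - 18 = \left(-35 + 2 + 392 - 6860\right) - 18 = -6501 - 18 = -6519$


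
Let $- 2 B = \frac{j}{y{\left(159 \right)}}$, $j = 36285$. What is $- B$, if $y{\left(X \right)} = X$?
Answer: $\frac{12095}{106} \approx 114.1$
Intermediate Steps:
$B = - \frac{12095}{106}$ ($B = - \frac{36285 \cdot \frac{1}{159}}{2} = \left(- \frac{1}{2}\right) \frac{12095}{53} = - \frac{12095}{106} \approx -114.1$)
$- B = \left(-1\right) \left(- \frac{12095}{106}\right) = \frac{12095}{106}$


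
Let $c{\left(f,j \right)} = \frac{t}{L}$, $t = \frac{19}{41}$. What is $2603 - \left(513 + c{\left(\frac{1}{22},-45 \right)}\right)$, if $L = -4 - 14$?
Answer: $\frac{1542439}{738} \approx 2090.0$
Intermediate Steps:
$t = \frac{19}{41}$ ($t = 19 \cdot \frac{1}{41} = \frac{19}{41} \approx 0.46341$)
$L = -18$
$c{\left(f,j \right)} = - \frac{19}{738}$ ($c{\left(f,j \right)} = \frac{19}{41 \left(-18\right)} = \frac{19}{41} \left(- \frac{1}{18}\right) = - \frac{19}{738}$)
$2603 - \left(513 + c{\left(\frac{1}{22},-45 \right)}\right) = 2603 - \frac{378575}{738} = \frac{1542439}{738}$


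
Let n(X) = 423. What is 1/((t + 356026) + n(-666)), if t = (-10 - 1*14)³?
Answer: 1/342625 ≈ 2.9186e-6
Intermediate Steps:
t = -13824 (t = (-10 - 14)³ = (-24)³ = -13824)
1/((t + 356026) + n(-666)) = 1/((-13824 + 356026) + 423) = 1/(342202 + 423) = 1/342625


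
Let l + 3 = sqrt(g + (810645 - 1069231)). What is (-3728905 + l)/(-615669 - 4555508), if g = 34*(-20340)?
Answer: 3728908/5171177 - I*sqrt(950146)/5171177 ≈ 0.7211 - 0.0001885*I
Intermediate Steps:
g = -691560
l = -3 + I*sqrt(950146) (l = -3 + sqrt(-691560 + (810645 - 1069231)) = -3 + sqrt(-691560 - 258586) = -3 + sqrt(-950146) = -3 + I*sqrt(950146) ≈ -3.0 + 974.75*I)
(-3728905 + l)/(-615669 - 4555508) = (-3728905 + (-3 + I*sqrt(950146)))/(-615669 - 4555508) = (-3728908 + I*sqrt(950146))/(-5171177) = (-3728908 + I*sqrt(950146))*(-1/5171177) = 3728908/5171177 - I*sqrt(950146)/5171177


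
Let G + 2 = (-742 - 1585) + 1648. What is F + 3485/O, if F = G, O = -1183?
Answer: -809108/1183 ≈ -683.95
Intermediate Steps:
G = -681 (G = -2 + ((-742 - 1585) + 1648) = -2 + (-2327 + 1648) = -2 - 679 = -681)
F = -681
F + 3485/O = -681 + 3485/(-1183) = -681 + 3485*(-1/1183) = -681 - 3485/1183 = -809108/1183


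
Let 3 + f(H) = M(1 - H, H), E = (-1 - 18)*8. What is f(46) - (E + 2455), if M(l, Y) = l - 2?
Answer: -2353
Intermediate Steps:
E = -152 (E = -19*8 = -152)
M(l, Y) = -2 + l
f(H) = -4 - H (f(H) = -3 + (-2 + (1 - H)) = -3 + (-1 - H) = -4 - H)
f(46) - (E + 2455) = (-4 - 1*46) - (-152 + 2455) = (-4 - 46) - 1*2303 = -50 - 2303 = -2353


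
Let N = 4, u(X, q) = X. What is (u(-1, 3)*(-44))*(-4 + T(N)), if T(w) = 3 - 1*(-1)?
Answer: 0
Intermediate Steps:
T(w) = 4 (T(w) = 3 + 1 = 4)
(u(-1, 3)*(-44))*(-4 + T(N)) = (-1*(-44))*(-4 + 4) = 44*0 = 0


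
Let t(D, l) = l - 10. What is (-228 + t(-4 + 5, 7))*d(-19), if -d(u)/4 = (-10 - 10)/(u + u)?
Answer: 9240/19 ≈ 486.32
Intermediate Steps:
d(u) = 40/u (d(u) = -4*(-10 - 10)/(u + u) = -(-80)/(2*u) = -(-80)*1/(2*u) = -(-40)/u = 40/u)
t(D, l) = -10 + l
(-228 + t(-4 + 5, 7))*d(-19) = (-228 + (-10 + 7))*(40/(-19)) = (-228 - 3)*(40*(-1/19)) = -231*(-40/19) = 9240/19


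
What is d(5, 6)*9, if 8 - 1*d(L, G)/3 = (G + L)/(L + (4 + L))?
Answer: 2727/14 ≈ 194.79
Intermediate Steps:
d(L, G) = 24 - 3*(G + L)/(4 + 2*L) (d(L, G) = 24 - 3*(G + L)/(L + (4 + L)) = 24 - 3*(G + L)/(4 + 2*L))
d(5, 6)*9 = (3*(32 - 1*6 + 15*5)/(2*(2 + 5)))*9 = ((3/2)*(32 - 6 + 75)/7)*9 = ((3/2)*(⅐)*101)*9 = (303/14)*9 = 2727/14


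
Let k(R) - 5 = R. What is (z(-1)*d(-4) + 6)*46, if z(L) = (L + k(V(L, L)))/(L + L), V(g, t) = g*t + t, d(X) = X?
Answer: 644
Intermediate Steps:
V(g, t) = t + g*t
k(R) = 5 + R
z(L) = (5 + L + L*(1 + L))/(2*L) (z(L) = (L + (5 + L*(1 + L)))/(L + L) = (5 + L + L*(1 + L))/((2*L)) = (5 + L + L*(1 + L))*(1/(2*L)) = (5 + L + L*(1 + L))/(2*L))
(z(-1)*d(-4) + 6)*46 = ((1 + (½)*(-1) + (5/2)/(-1))*(-4) + 6)*46 = ((1 - ½ + (5/2)*(-1))*(-4) + 6)*46 = ((1 - ½ - 5/2)*(-4) + 6)*46 = (-2*(-4) + 6)*46 = (8 + 6)*46 = 14*46 = 644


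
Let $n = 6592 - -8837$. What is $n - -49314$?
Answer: $64743$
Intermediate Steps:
$n = 15429$ ($n = 6592 + 8837 = 15429$)
$n - -49314 = 15429 - -49314 = 15429 + 49314 = 64743$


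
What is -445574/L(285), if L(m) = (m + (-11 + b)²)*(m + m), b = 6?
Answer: -222787/88350 ≈ -2.5216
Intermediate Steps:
L(m) = 2*m*(25 + m) (L(m) = (m + (-11 + 6)²)*(m + m) = (m + (-5)²)*(2*m) = (m + 25)*(2*m) = (25 + m)*(2*m) = 2*m*(25 + m))
-445574/L(285) = -445574*1/(570*(25 + 285)) = -445574/(2*285*310) = -445574/176700 = -445574*1/176700 = -222787/88350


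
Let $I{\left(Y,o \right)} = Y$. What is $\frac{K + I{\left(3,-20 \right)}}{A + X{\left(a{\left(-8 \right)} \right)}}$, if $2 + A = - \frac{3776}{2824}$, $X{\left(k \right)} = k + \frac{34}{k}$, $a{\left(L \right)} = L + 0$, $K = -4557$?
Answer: $\frac{6430248}{22009} \approx 292.16$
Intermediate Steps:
$a{\left(L \right)} = L$
$A = - \frac{1178}{353}$ ($A = -2 - \frac{3776}{2824} = -2 - \frac{472}{353} = - \frac{1178}{353} \approx -3.3371$)
$\frac{K + I{\left(3,-20 \right)}}{A + X{\left(a{\left(-8 \right)} \right)}} = \frac{-4557 + 3}{- \frac{1178}{353} - \left(8 - \frac{34}{-8}\right)} = - \frac{4554}{- \frac{1178}{353} + \left(-8 + 34 \left(- \frac{1}{8}\right)\right)} = - \frac{4554}{- \frac{1178}{353} - \frac{49}{4}} = - \frac{4554}{- \frac{22009}{1412}} = \left(-4554\right) \left(- \frac{1412}{22009}\right) = \frac{6430248}{22009}$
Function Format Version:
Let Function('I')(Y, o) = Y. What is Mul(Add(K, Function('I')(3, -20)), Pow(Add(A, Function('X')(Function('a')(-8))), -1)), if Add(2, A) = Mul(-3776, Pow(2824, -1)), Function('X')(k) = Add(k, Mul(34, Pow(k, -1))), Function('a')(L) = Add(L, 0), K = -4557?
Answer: Rational(6430248, 22009) ≈ 292.16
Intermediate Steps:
Function('a')(L) = L
A = Rational(-1178, 353) (A = Add(-2, Mul(-3776, Pow(2824, -1))) = Add(-2, Mul(-3776, Rational(1, 2824))) = Add(-2, Rational(-472, 353)) = Rational(-1178, 353) ≈ -3.3371)
Mul(Add(K, Function('I')(3, -20)), Pow(Add(A, Function('X')(Function('a')(-8))), -1)) = Mul(Add(-4557, 3), Pow(Add(Rational(-1178, 353), Add(-8, Mul(34, Pow(-8, -1)))), -1)) = Mul(-4554, Pow(Add(Rational(-1178, 353), Add(-8, Mul(34, Rational(-1, 8)))), -1)) = Mul(-4554, Pow(Add(Rational(-1178, 353), Add(-8, Rational(-17, 4))), -1)) = Mul(-4554, Pow(Add(Rational(-1178, 353), Rational(-49, 4)), -1)) = Mul(-4554, Pow(Rational(-22009, 1412), -1)) = Mul(-4554, Rational(-1412, 22009)) = Rational(6430248, 22009)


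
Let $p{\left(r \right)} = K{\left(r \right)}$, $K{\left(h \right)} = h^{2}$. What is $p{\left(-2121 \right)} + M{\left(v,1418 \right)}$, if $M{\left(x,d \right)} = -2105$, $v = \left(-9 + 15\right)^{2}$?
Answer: $4496536$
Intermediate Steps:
$p{\left(r \right)} = r^{2}$
$v = 36$ ($v = 6^{2} = 36$)
$p{\left(-2121 \right)} + M{\left(v,1418 \right)} = \left(-2121\right)^{2} - 2105 = 4498641 - 2105 = 4496536$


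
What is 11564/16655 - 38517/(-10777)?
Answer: 766125863/179490935 ≈ 4.2683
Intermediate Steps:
11564/16655 - 38517/(-10777) = 11564*(1/16655) - 38517*(-1/10777) = 11564/16655 + 38517/10777 = 766125863/179490935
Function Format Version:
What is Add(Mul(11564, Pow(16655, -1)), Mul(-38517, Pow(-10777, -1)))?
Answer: Rational(766125863, 179490935) ≈ 4.2683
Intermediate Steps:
Add(Mul(11564, Pow(16655, -1)), Mul(-38517, Pow(-10777, -1))) = Add(Mul(11564, Rational(1, 16655)), Mul(-38517, Rational(-1, 10777))) = Add(Rational(11564, 16655), Rational(38517, 10777)) = Rational(766125863, 179490935)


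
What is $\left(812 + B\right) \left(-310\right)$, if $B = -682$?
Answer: $-40300$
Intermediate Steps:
$\left(812 + B\right) \left(-310\right) = \left(812 - 682\right) \left(-310\right) = 130 \left(-310\right) = -40300$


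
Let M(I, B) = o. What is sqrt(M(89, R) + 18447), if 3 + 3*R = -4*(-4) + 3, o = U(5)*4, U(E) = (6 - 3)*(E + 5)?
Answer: 3*sqrt(2063) ≈ 136.26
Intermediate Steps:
U(E) = 15 + 3*E (U(E) = 3*(5 + E) = 15 + 3*E)
o = 120 (o = (15 + 3*5)*4 = (15 + 15)*4 = 30*4 = 120)
R = 16/3 (R = -1 + (-4*(-4) + 3)/3 = -1 + (16 + 3)/3 = -1 + (1/3)*19 = -1 + 19/3 = 16/3 ≈ 5.3333)
M(I, B) = 120
sqrt(M(89, R) + 18447) = sqrt(120 + 18447) = sqrt(18567) = 3*sqrt(2063)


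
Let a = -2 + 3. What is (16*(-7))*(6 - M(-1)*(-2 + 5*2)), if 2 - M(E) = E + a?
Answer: 1120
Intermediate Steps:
a = 1
M(E) = 1 - E (M(E) = 2 - (E + 1) = 2 - (1 + E) = 2 + (-1 - E) = 1 - E)
(16*(-7))*(6 - M(-1)*(-2 + 5*2)) = (16*(-7))*(6 - (1 - 1*(-1))*(-2 + 5*2)) = -112*(6 - (1 + 1)*(-2 + 10)) = -112*(6 - 2*8) = -112*(6 - 1*16) = -112*(6 - 16) = -112*(-10) = 1120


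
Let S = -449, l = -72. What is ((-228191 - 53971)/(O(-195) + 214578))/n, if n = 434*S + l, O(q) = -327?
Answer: 47027/6960943573 ≈ 6.7558e-6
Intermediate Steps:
n = -194938 (n = 434*(-449) - 72 = -194866 - 72 = -194938)
((-228191 - 53971)/(O(-195) + 214578))/n = ((-228191 - 53971)/(-327 + 214578))/(-194938) = -282162/214251*(-1/194938) = -282162*1/214251*(-1/194938) = -94054/71417*(-1/194938) = 47027/6960943573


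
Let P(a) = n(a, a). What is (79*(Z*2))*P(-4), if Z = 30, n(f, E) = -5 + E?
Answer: -42660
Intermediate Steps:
P(a) = -5 + a
(79*(Z*2))*P(-4) = (79*(30*2))*(-5 - 4) = (79*60)*(-9) = 4740*(-9) = -42660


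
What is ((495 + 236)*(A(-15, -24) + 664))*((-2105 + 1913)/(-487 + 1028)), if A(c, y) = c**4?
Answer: -7198513728/541 ≈ -1.3306e+7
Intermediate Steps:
((495 + 236)*(A(-15, -24) + 664))*((-2105 + 1913)/(-487 + 1028)) = ((495 + 236)*((-15)**4 + 664))*((-2105 + 1913)/(-487 + 1028)) = (731*(50625 + 664))*(-192/541) = (731*51289)*(-192*1/541) = 37492259*(-192/541) = -7198513728/541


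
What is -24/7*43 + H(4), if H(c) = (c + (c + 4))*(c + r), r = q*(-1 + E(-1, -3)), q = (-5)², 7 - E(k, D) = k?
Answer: 14004/7 ≈ 2000.6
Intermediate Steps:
E(k, D) = 7 - k
q = 25
r = 175 (r = 25*(-1 + (7 - 1*(-1))) = 25*(-1 + (7 + 1)) = 25*(-1 + 8) = 25*7 = 175)
H(c) = (4 + 2*c)*(175 + c) (H(c) = (c + (c + 4))*(c + 175) = (c + (4 + c))*(175 + c) = (4 + 2*c)*(175 + c))
-24/7*43 + H(4) = -24/7*43 + (700 + 2*4² + 354*4) = -24*⅐*43 + (700 + 2*16 + 1416) = -24/7*43 + (700 + 32 + 1416) = -1032/7 + 2148 = 14004/7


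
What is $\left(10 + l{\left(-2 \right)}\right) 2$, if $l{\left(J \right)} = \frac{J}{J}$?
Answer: $22$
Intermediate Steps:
$l{\left(J \right)} = 1$
$\left(10 + l{\left(-2 \right)}\right) 2 = \left(10 + 1\right) 2 = 11 \cdot 2 = 22$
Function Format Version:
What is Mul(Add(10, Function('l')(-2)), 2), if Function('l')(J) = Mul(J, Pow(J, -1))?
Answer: 22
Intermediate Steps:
Function('l')(J) = 1
Mul(Add(10, Function('l')(-2)), 2) = Mul(Add(10, 1), 2) = Mul(11, 2) = 22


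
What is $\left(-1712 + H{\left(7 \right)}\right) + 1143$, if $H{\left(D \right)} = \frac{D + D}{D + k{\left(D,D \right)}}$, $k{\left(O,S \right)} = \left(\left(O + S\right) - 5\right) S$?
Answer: $- \frac{2844}{5} \approx -568.8$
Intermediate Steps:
$k{\left(O,S \right)} = S \left(-5 + O + S\right)$ ($k{\left(O,S \right)} = \left(-5 + O + S\right) S = S \left(-5 + O + S\right)$)
$H{\left(D \right)} = \frac{2 D}{D + D \left(-5 + 2 D\right)}$ ($H{\left(D \right)} = \frac{D + D}{D + D \left(-5 + D + D\right)} = \frac{2 D}{D + D \left(-5 + 2 D\right)}$)
$\left(-1712 + H{\left(7 \right)}\right) + 1143 = \left(-1712 + \frac{1}{-2 + 7}\right) + 1143 = \left(-1712 + \frac{1}{5}\right) + 1143 = - \frac{8559}{5} + 1143 = - \frac{2844}{5}$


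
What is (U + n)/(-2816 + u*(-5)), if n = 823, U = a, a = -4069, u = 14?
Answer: 541/481 ≈ 1.1247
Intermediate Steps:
U = -4069
(U + n)/(-2816 + u*(-5)) = (-4069 + 823)/(-2816 + 14*(-5)) = -3246/(-2816 - 70) = -3246/(-2886) = -3246*(-1/2886) = 541/481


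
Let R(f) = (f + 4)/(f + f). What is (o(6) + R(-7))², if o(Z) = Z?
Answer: 7569/196 ≈ 38.617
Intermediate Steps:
R(f) = (4 + f)/(2*f) (R(f) = (4 + f)/((2*f)) = (4 + f)*(1/(2*f)) = (4 + f)/(2*f))
(o(6) + R(-7))² = (6 + (½)*(4 - 7)/(-7))² = (6 + (½)*(-⅐)*(-3))² = (6 + 3/14)² = (87/14)² = 7569/196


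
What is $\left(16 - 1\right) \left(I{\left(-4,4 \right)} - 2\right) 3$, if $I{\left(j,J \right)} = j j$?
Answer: $630$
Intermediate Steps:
$I{\left(j,J \right)} = j^{2}$
$\left(16 - 1\right) \left(I{\left(-4,4 \right)} - 2\right) 3 = \left(16 - 1\right) \left(\left(-4\right)^{2} - 2\right) 3 = \left(16 - 1\right) \left(16 - 2\right) 3 = 15 \cdot 14 \cdot 3 = 15 \cdot 42 = 630$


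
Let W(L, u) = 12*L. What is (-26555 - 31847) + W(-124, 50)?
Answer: -59890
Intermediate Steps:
(-26555 - 31847) + W(-124, 50) = (-26555 - 31847) + 12*(-124) = -58402 - 1488 = -59890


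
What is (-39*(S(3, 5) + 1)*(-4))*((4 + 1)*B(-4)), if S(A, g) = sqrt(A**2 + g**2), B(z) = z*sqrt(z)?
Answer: 6240*I*(-1 - sqrt(34)) ≈ -42625.0*I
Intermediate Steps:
B(z) = z**(3/2)
(-39*(S(3, 5) + 1)*(-4))*((4 + 1)*B(-4)) = (-39*(sqrt(3**2 + 5**2) + 1)*(-4))*((4 + 1)*(-4)**(3/2)) = (-39*(sqrt(9 + 25) + 1)*(-4))*(5*(-8*I)) = (-39*(sqrt(34) + 1)*(-4))*(-40*I) = (-39*(1 + sqrt(34))*(-4))*(-40*I) = (-39*(-4 - 4*sqrt(34)))*(-40*I) = (156 + 156*sqrt(34))*(-40*I) = -40*I*(156 + 156*sqrt(34))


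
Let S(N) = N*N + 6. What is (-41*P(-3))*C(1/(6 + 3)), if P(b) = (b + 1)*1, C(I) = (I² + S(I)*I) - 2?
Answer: -78884/729 ≈ -108.21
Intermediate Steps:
S(N) = 6 + N² (S(N) = N² + 6 = 6 + N²)
C(I) = -2 + I² + I*(6 + I²) (C(I) = (I² + (6 + I²)*I) - 2 = (I² + I*(6 + I²)) - 2 = -2 + I² + I*(6 + I²))
P(b) = 1 + b (P(b) = (1 + b)*1 = 1 + b)
(-41*P(-3))*C(1/(6 + 3)) = (-41*(1 - 3))*(-2 + (1/(6 + 3))² + (6 + (1/(6 + 3))²)/(6 + 3)) = (-41*(-2))*(-2 + (1/9)² + (6 + (1/9)²)/9) = 82*(-2 + (⅑)² + (6 + (⅑)²)/9) = 82*(-2 + 1/81 + (6 + 1/81)/9) = 82*(-2 + 1/81 + (⅑)*(487/81)) = 82*(-2 + 1/81 + 487/729) = 82*(-962/729) = -78884/729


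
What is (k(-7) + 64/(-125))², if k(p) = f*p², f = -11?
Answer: 4548018721/15625 ≈ 2.9107e+5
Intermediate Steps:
k(p) = -11*p²
(k(-7) + 64/(-125))² = (-11*(-7)² + 64/(-125))² = (-11*49 + 64*(-1/125))² = (-539 - 64/125)² = (-67439/125)² = 4548018721/15625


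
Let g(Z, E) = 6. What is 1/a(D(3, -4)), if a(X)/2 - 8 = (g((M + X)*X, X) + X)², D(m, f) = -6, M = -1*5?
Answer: 1/16 ≈ 0.062500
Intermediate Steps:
M = -5
a(X) = 16 + 2*(6 + X)²
1/a(D(3, -4)) = 1/(16 + 2*(6 - 6)²) = 1/(16 + 2*0²) = 1/(16 + 2*0) = 1/(16 + 0) = 1/16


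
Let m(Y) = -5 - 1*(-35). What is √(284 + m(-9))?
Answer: √314 ≈ 17.720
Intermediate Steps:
m(Y) = 30 (m(Y) = -5 + 35 = 30)
√(284 + m(-9)) = √(284 + 30) = √314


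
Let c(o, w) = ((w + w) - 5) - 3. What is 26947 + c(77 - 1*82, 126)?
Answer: 27191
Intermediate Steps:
c(o, w) = -8 + 2*w (c(o, w) = (2*w - 5) - 3 = (-5 + 2*w) - 3 = -8 + 2*w)
26947 + c(77 - 1*82, 126) = 26947 + (-8 + 2*126) = 26947 + (-8 + 252) = 26947 + 244 = 27191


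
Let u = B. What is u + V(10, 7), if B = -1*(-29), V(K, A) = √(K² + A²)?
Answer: 29 + √149 ≈ 41.207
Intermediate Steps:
V(K, A) = √(A² + K²)
B = 29
u = 29
u + V(10, 7) = 29 + √(7² + 10²) = 29 + √(49 + 100) = 29 + √149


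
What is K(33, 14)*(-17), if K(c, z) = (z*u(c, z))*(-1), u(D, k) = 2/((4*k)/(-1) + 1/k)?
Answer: -6664/783 ≈ -8.5108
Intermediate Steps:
u(D, k) = 2/(1/k - 4*k) (u(D, k) = 2/((4*k)*(-1) + 1/k) = 2/(-4*k + 1/k) = 2/(1/k - 4*k))
K(c, z) = 2*z²/(-1 + 4*z²) (K(c, z) = (z*(-2*z/(-1 + 4*z²)))*(-1) = -2*z²/(-1 + 4*z²)*(-1) = 2*z²/(-1 + 4*z²))
K(33, 14)*(-17) = (2*14²/(-1 + 4*14²))*(-17) = (2*196/(-1 + 4*196))*(-17) = (2*196/(-1 + 784))*(-17) = (2*196/783)*(-17) = (2*196*(1/783))*(-17) = (392/783)*(-17) = -6664/783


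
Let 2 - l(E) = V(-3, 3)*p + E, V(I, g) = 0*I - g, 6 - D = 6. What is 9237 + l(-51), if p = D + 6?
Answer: 9308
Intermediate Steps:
D = 0 (D = 6 - 1*6 = 6 - 6 = 0)
V(I, g) = -g (V(I, g) = 0 - g = -g)
p = 6 (p = 0 + 6 = 6)
l(E) = 20 - E (l(E) = 2 - (-1*3*6 + E) = 2 - (-3*6 + E) = 2 - (-18 + E) = 2 + (18 - E) = 20 - E)
9237 + l(-51) = 9237 + (20 - 1*(-51)) = 9237 + (20 + 51) = 9237 + 71 = 9308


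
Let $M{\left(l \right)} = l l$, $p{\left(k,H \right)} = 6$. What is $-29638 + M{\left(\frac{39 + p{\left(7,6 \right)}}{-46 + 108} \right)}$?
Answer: $- \frac{113926447}{3844} \approx -29637.0$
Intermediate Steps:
$M{\left(l \right)} = l^{2}$
$-29638 + M{\left(\frac{39 + p{\left(7,6 \right)}}{-46 + 108} \right)} = -29638 + \left(\frac{39 + 6}{-46 + 108}\right)^{2} = -29638 + \left(\frac{45}{62}\right)^{2} = -29638 + \frac{2025}{3844} = - \frac{113926447}{3844}$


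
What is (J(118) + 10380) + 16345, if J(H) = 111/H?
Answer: 3153661/118 ≈ 26726.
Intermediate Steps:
(J(118) + 10380) + 16345 = (111/118 + 10380) + 16345 = 1224951/118 + 16345 = 3153661/118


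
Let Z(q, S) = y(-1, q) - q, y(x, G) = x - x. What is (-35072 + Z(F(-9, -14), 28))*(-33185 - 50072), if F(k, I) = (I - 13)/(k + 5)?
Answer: 11682205955/4 ≈ 2.9206e+9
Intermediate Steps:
F(k, I) = (-13 + I)/(5 + k)
y(x, G) = 0
Z(q, S) = -q (Z(q, S) = 0 - q = -q)
(-35072 + Z(F(-9, -14), 28))*(-33185 - 50072) = (-35072 - (-13 - 14)/(5 - 9))*(-33185 - 50072) = (-35072 - (-27)/(-4))*(-83257) = (-35072 - (-1)*(-27)/4)*(-83257) = (-35072 - 1*27/4)*(-83257) = (-35072 - 27/4)*(-83257) = -140315/4*(-83257) = 11682205955/4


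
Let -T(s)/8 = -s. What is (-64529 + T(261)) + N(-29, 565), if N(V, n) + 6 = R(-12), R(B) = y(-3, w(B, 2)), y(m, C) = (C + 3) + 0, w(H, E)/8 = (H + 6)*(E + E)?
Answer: -62636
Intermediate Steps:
w(H, E) = 16*E*(6 + H) (w(H, E) = 8*((H + 6)*(E + E)) = 8*((6 + H)*(2*E)) = 8*(2*E*(6 + H)) = 16*E*(6 + H))
y(m, C) = 3 + C (y(m, C) = (3 + C) + 0 = 3 + C)
R(B) = 195 + 32*B (R(B) = 3 + 16*2*(6 + B) = 3 + (192 + 32*B) = 195 + 32*B)
N(V, n) = -195 (N(V, n) = -6 + (195 + 32*(-12)) = -6 + (195 - 384) = -6 - 189 = -195)
T(s) = 8*s (T(s) = -(-8)*s = 8*s)
(-64529 + T(261)) + N(-29, 565) = (-64529 + 8*261) - 195 = (-64529 + 2088) - 195 = -62441 - 195 = -62636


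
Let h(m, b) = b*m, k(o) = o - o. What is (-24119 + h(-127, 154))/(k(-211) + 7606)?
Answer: -43677/7606 ≈ -5.7424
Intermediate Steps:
k(o) = 0
(-24119 + h(-127, 154))/(k(-211) + 7606) = (-24119 + 154*(-127))/(0 + 7606) = (-24119 - 19558)/7606 = -43677*1/7606 = -43677/7606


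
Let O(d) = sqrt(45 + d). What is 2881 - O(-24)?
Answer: 2881 - sqrt(21) ≈ 2876.4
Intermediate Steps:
2881 - O(-24) = 2881 - sqrt(45 - 24) = 2881 - sqrt(21)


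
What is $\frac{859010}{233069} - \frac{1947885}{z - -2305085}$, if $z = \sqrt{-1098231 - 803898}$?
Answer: $\frac{3517790600291084015}{1238393196823877426} + \frac{1947885 i \sqrt{1902129}}{5313418759354} \approx 2.8406 + 0.0005056 i$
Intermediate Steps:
$z = i \sqrt{1902129}$ ($z = \sqrt{-1902129} = i \sqrt{1902129} \approx 1379.2 i$)
$\frac{859010}{233069} - \frac{1947885}{z - -2305085} = \frac{859010}{233069} - \frac{1947885}{i \sqrt{1902129} - -2305085} = 859010 \cdot \frac{1}{233069} - \frac{1947885}{i \sqrt{1902129} + 2305085} = \frac{859010}{233069} - \frac{1947885}{2305085 + i \sqrt{1902129}}$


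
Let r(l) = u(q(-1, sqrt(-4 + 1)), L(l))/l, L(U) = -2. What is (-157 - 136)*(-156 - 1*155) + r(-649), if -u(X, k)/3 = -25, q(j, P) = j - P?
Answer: 59138752/649 ≈ 91123.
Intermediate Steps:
u(X, k) = 75 (u(X, k) = -3*(-25) = 75)
r(l) = 75/l
(-157 - 136)*(-156 - 1*155) + r(-649) = (-157 - 136)*(-156 - 1*155) + 75/(-649) = -293*(-156 - 155) + 75*(-1/649) = -293*(-311) - 75/649 = 91123 - 75/649 = 59138752/649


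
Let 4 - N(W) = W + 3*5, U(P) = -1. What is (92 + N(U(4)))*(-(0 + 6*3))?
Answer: -1476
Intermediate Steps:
N(W) = -11 - W (N(W) = 4 - (W + 3*5) = 4 - (W + 15) = 4 - (15 + W) = 4 + (-15 - W) = -11 - W)
(92 + N(U(4)))*(-(0 + 6*3)) = (92 + (-11 - 1*(-1)))*(-(0 + 6*3)) = (92 + (-11 + 1))*(-(0 + 18)) = (92 - 10)*(-1*18) = 82*(-18) = -1476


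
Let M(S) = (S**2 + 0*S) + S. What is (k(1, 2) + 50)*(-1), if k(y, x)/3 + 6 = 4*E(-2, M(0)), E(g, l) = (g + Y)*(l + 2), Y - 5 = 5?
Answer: -224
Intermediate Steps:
Y = 10 (Y = 5 + 5 = 10)
M(S) = S + S**2 (M(S) = (S**2 + 0) + S = S**2 + S = S + S**2)
E(g, l) = (2 + l)*(10 + g) (E(g, l) = (g + 10)*(l + 2) = (10 + g)*(2 + l) = (2 + l)*(10 + g))
k(y, x) = 174 (k(y, x) = -18 + 3*(4*(20 + 2*(-2) + 10*(0*(1 + 0)) - 0*(1 + 0))) = -18 + 3*(4*(20 - 4 + 10*(0*1) - 0)) = -18 + 3*(4*(20 - 4 + 10*0 - 2*0)) = -18 + 3*(4*(20 - 4 + 0 + 0)) = -18 + 3*(4*16) = -18 + 3*64 = -18 + 192 = 174)
(k(1, 2) + 50)*(-1) = (174 + 50)*(-1) = 224*(-1) = -224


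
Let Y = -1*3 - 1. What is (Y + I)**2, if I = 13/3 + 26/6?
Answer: 196/9 ≈ 21.778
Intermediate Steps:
I = 26/3 (I = 13*(1/3) + 26*(1/6) = 13/3 + 13/3 = 26/3 ≈ 8.6667)
Y = -4 (Y = -3 - 1 = -4)
(Y + I)**2 = (-4 + 26/3)**2 = (14/3)**2 = 196/9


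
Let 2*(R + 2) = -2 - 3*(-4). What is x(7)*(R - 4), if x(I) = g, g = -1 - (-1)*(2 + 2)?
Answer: -3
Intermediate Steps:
g = 3 (g = -1 - (-1)*4 = -1 - 1*(-4) = -1 + 4 = 3)
R = 3 (R = -2 + (-2 - 3*(-4))/2 = -2 + (-2 + 12)/2 = -2 + (1/2)*10 = -2 + 5 = 3)
x(I) = 3
x(7)*(R - 4) = 3*(3 - 4) = 3*(-1) = -3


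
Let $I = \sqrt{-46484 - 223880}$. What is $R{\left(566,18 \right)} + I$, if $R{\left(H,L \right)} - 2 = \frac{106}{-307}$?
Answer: $\frac{508}{307} + 2 i \sqrt{67591} \approx 1.6547 + 519.97 i$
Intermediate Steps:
$R{\left(H,L \right)} = \frac{508}{307}$ ($R{\left(H,L \right)} = 2 + \frac{106}{-307} = 2 + 106 \left(- \frac{1}{307}\right) = 2 - \frac{106}{307} = \frac{508}{307}$)
$I = 2 i \sqrt{67591}$ ($I = \sqrt{-270364} = 2 i \sqrt{67591} \approx 519.97 i$)
$R{\left(566,18 \right)} + I = \frac{508}{307} + 2 i \sqrt{67591}$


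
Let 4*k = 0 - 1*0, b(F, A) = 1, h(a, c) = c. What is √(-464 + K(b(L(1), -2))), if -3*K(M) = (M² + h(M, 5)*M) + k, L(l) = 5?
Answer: I*√466 ≈ 21.587*I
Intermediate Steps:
k = 0 (k = (0 - 1*0)/4 = (0 + 0)/4 = (¼)*0 = 0)
K(M) = -5*M/3 - M²/3 (K(M) = -((M² + 5*M) + 0)/3 = -(M² + 5*M)/3 = -5*M/3 - M²/3)
√(-464 + K(b(L(1), -2))) = √(-464 + (⅓)*1*(-5 - 1*1)) = √(-464 + (⅓)*1*(-5 - 1)) = √(-464 + (⅓)*1*(-6)) = √(-464 - 2) = √(-466) = I*√466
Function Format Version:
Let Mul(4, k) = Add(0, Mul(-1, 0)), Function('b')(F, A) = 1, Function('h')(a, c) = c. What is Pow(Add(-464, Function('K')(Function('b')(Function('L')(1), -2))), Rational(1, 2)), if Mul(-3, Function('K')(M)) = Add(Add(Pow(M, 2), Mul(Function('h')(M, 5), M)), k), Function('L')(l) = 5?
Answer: Mul(I, Pow(466, Rational(1, 2))) ≈ Mul(21.587, I)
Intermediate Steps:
k = 0 (k = Mul(Rational(1, 4), Add(0, Mul(-1, 0))) = Mul(Rational(1, 4), Add(0, 0)) = Mul(Rational(1, 4), 0) = 0)
Function('K')(M) = Add(Mul(Rational(-5, 3), M), Mul(Rational(-1, 3), Pow(M, 2))) (Function('K')(M) = Mul(Rational(-1, 3), Add(Add(Pow(M, 2), Mul(5, M)), 0)) = Mul(Rational(-1, 3), Add(Pow(M, 2), Mul(5, M))) = Add(Mul(Rational(-5, 3), M), Mul(Rational(-1, 3), Pow(M, 2))))
Pow(Add(-464, Function('K')(Function('b')(Function('L')(1), -2))), Rational(1, 2)) = Pow(Add(-464, Mul(Rational(1, 3), 1, Add(-5, Mul(-1, 1)))), Rational(1, 2)) = Pow(Add(-464, Mul(Rational(1, 3), 1, Add(-5, -1))), Rational(1, 2)) = Pow(Add(-464, Mul(Rational(1, 3), 1, -6)), Rational(1, 2)) = Pow(Add(-464, -2), Rational(1, 2)) = Pow(-466, Rational(1, 2)) = Mul(I, Pow(466, Rational(1, 2)))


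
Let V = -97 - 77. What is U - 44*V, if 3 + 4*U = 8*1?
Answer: 30629/4 ≈ 7657.3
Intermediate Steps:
U = 5/4 (U = -¾ + (8*1)/4 = -¾ + (¼)*8 = -¾ + 2 = 5/4 ≈ 1.2500)
V = -174
U - 44*V = 5/4 - 44*(-174) = 5/4 + 7656 = 30629/4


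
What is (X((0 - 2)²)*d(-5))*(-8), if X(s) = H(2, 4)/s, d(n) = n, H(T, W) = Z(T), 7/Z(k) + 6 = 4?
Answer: -35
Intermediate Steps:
Z(k) = -7/2 (Z(k) = 7/(-6 + 4) = 7/(-2) = 7*(-½) = -7/2)
H(T, W) = -7/2
X(s) = -7/(2*s)
(X((0 - 2)²)*d(-5))*(-8) = (-7/(2*(0 - 2)²)*(-5))*(-8) = (-7/(2*((-2)²))*(-5))*(-8) = (-7/2/4*(-5))*(-8) = (-7/2*¼*(-5))*(-8) = -7/8*(-5)*(-8) = (35/8)*(-8) = -35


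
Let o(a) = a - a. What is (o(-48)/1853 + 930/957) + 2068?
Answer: 660002/319 ≈ 2069.0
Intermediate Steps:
o(a) = 0
(o(-48)/1853 + 930/957) + 2068 = (0/1853 + 930/957) + 2068 = (0*(1/1853) + 930*(1/957)) + 2068 = (0 + 310/319) + 2068 = 310/319 + 2068 = 660002/319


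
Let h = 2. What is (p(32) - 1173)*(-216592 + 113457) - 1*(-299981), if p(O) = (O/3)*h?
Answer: 357231368/3 ≈ 1.1908e+8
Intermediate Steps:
p(O) = 2*O/3 (p(O) = (O/3)*2 = 2*O/3)
(p(32) - 1173)*(-216592 + 113457) - 1*(-299981) = ((⅔)*32 - 1173)*(-216592 + 113457) - 1*(-299981) = (64/3 - 1173)*(-103135) + 299981 = -3455/3*(-103135) + 299981 = 356331425/3 + 299981 = 357231368/3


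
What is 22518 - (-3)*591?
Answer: 24291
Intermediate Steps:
22518 - (-3)*591 = 22518 - 1*(-1773) = 22518 + 1773 = 24291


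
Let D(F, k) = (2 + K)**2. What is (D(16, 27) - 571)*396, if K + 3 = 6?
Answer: -216216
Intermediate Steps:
K = 3 (K = -3 + 6 = 3)
D(F, k) = 25 (D(F, k) = (2 + 3)**2 = 5**2 = 25)
(D(16, 27) - 571)*396 = (25 - 571)*396 = -546*396 = -216216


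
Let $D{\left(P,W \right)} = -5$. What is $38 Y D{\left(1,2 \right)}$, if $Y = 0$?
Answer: $0$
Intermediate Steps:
$38 Y D{\left(1,2 \right)} = 38 \cdot 0 \left(-5\right) = 0 \left(-5\right) = 0$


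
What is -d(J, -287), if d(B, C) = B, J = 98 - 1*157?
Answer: 59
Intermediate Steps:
J = -59 (J = 98 - 157 = -59)
-d(J, -287) = -1*(-59) = 59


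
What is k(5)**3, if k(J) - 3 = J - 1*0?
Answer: 512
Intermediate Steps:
k(J) = 3 + J (k(J) = 3 + (J - 1*0) = 3 + (J + 0) = 3 + J)
k(5)**3 = (3 + 5)**3 = 8**3 = 512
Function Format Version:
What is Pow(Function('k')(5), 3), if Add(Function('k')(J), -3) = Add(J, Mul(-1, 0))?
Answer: 512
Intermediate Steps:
Function('k')(J) = Add(3, J) (Function('k')(J) = Add(3, Add(J, Mul(-1, 0))) = Add(3, Add(J, 0)) = Add(3, J))
Pow(Function('k')(5), 3) = Pow(Add(3, 5), 3) = Pow(8, 3) = 512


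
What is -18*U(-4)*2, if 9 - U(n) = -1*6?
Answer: -540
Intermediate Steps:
U(n) = 15 (U(n) = 9 - (-1)*6 = 9 - 1*(-6) = 9 + 6 = 15)
-18*U(-4)*2 = -18*15*2 = -270*2 = -540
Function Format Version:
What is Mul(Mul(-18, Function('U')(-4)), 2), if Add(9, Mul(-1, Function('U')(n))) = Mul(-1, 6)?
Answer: -540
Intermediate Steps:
Function('U')(n) = 15 (Function('U')(n) = Add(9, Mul(-1, Mul(-1, 6))) = Add(9, Mul(-1, -6)) = Add(9, 6) = 15)
Mul(Mul(-18, Function('U')(-4)), 2) = Mul(Mul(-18, 15), 2) = Mul(-270, 2) = -540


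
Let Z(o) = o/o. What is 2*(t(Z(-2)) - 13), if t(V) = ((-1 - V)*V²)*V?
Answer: -30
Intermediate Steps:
Z(o) = 1
t(V) = V³*(-1 - V) (t(V) = (V²*(-1 - V))*V = V³*(-1 - V))
2*(t(Z(-2)) - 13) = 2*(1³*(-1 - 1*1) - 13) = 2*(1*(-1 - 1) - 13) = 2*(1*(-2) - 13) = 2*(-2 - 13) = 2*(-15) = -30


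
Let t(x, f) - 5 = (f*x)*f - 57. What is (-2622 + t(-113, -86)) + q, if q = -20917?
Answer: -859339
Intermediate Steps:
t(x, f) = -52 + x*f² (t(x, f) = 5 + ((f*x)*f - 57) = 5 + (x*f² - 57) = 5 + (-57 + x*f²) = -52 + x*f²)
(-2622 + t(-113, -86)) + q = (-2622 + (-52 - 113*(-86)²)) - 20917 = (-2622 + (-52 - 113*7396)) - 20917 = (-2622 + (-52 - 835748)) - 20917 = (-2622 - 835800) - 20917 = -838422 - 20917 = -859339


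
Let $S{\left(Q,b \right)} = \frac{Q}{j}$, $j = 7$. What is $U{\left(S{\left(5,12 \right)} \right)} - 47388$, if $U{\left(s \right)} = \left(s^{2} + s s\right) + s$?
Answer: $- \frac{2321927}{49} \approx -47386.0$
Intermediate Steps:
$S{\left(Q,b \right)} = \frac{Q}{7}$
$U{\left(s \right)} = s + 2 s^{2}$ ($U{\left(s \right)} = \left(s^{2} + s^{2}\right) + s = 2 s^{2} + s = s + 2 s^{2}$)
$U{\left(S{\left(5,12 \right)} \right)} - 47388 = \frac{1}{7} \cdot 5 \left(1 + 2 \cdot \frac{1}{7} \cdot 5\right) - 47388 = \frac{5 \left(1 + 2 \cdot \frac{5}{7}\right)}{7} - 47388 = \frac{5 \left(1 + \frac{10}{7}\right)}{7} - 47388 = \frac{5}{7} \cdot \frac{17}{7} - 47388 = \frac{85}{49} - 47388 = - \frac{2321927}{49}$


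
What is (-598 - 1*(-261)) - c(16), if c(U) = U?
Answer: -353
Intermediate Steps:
(-598 - 1*(-261)) - c(16) = (-598 - 1*(-261)) - 1*16 = (-598 + 261) - 16 = -337 - 16 = -353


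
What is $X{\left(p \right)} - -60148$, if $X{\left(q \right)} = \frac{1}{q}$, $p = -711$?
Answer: $\frac{42765227}{711} \approx 60148.0$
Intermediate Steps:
$X{\left(p \right)} - -60148 = \frac{1}{-711} - -60148 = - \frac{1}{711} + 60148 = \frac{42765227}{711}$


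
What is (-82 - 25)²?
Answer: 11449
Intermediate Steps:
(-82 - 25)² = (-107)² = 11449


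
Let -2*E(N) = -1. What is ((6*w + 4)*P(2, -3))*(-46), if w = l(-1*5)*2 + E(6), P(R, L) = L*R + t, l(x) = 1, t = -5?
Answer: 9614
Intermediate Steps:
E(N) = ½ (E(N) = -½*(-1) = ½)
P(R, L) = -5 + L*R (P(R, L) = L*R - 5 = -5 + L*R)
w = 5/2 (w = 1*2 + ½ = 2 + ½ = 5/2 ≈ 2.5000)
((6*w + 4)*P(2, -3))*(-46) = ((6*(5/2) + 4)*(-5 - 3*2))*(-46) = ((15 + 4)*(-5 - 6))*(-46) = (19*(-11))*(-46) = -209*(-46) = 9614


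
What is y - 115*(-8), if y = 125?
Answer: 1045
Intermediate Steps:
y - 115*(-8) = 125 - 115*(-8) = 125 + 920 = 1045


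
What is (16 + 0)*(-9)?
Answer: -144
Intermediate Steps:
(16 + 0)*(-9) = 16*(-9) = -144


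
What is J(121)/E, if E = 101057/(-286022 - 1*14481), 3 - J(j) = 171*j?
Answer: 6216806064/101057 ≈ 61518.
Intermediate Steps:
J(j) = 3 - 171*j
E = -101057/300503 (E = 101057/(-286022 - 14481) = 101057/(-300503) = 101057*(-1/300503) = -101057/300503 ≈ -0.33629)
J(121)/E = (3 - 171*121)/(-101057/300503) = (3 - 20691)*(-300503/101057) = -20688*(-300503/101057) = 6216806064/101057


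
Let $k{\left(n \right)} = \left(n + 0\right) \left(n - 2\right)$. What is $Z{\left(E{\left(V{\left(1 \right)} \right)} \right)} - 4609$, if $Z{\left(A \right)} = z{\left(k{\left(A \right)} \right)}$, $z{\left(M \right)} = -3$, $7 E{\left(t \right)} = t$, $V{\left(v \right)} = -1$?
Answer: $-4612$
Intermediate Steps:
$k{\left(n \right)} = n \left(-2 + n\right)$
$E{\left(t \right)} = \frac{t}{7}$
$Z{\left(A \right)} = -3$
$Z{\left(E{\left(V{\left(1 \right)} \right)} \right)} - 4609 = -3 - 4609 = -4612$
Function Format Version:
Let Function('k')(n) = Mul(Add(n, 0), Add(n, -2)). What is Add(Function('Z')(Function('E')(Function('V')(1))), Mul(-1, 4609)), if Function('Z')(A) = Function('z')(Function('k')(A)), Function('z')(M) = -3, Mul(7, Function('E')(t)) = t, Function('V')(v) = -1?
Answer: -4612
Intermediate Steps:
Function('k')(n) = Mul(n, Add(-2, n))
Function('E')(t) = Mul(Rational(1, 7), t)
Function('Z')(A) = -3
Add(Function('Z')(Function('E')(Function('V')(1))), Mul(-1, 4609)) = Add(-3, Mul(-1, 4609)) = Add(-3, -4609) = -4612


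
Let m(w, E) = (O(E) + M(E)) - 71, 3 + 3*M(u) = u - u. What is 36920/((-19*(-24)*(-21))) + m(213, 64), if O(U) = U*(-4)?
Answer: -397231/1197 ≈ -331.86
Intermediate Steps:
O(U) = -4*U
M(u) = -1 (M(u) = -1 + (u - u)/3 = -1 + (⅓)*0 = -1 + 0 = -1)
m(w, E) = -72 - 4*E (m(w, E) = (-4*E - 1) - 71 = (-1 - 4*E) - 71 = -72 - 4*E)
36920/((-19*(-24)*(-21))) + m(213, 64) = 36920/((-19*(-24)*(-21))) + (-72 - 4*64) = 36920/((456*(-21))) + (-72 - 256) = 36920/(-9576) - 328 = 36920*(-1/9576) - 328 = -4615/1197 - 328 = -397231/1197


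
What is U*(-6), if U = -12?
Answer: 72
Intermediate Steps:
U*(-6) = -12*(-6) = 72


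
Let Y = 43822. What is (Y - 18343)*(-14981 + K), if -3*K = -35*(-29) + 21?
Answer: -390499647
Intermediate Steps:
K = -1036/3 (K = -(-35*(-29) + 21)/3 = -(1015 + 21)/3 = -1/3*1036 = -1036/3 ≈ -345.33)
(Y - 18343)*(-14981 + K) = (43822 - 18343)*(-14981 - 1036/3) = 25479*(-45979/3) = -390499647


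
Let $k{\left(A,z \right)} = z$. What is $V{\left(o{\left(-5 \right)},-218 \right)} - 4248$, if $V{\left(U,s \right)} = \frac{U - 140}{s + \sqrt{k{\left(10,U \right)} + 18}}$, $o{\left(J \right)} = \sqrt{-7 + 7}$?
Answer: $- \frac{100887484}{23753} + \frac{210 \sqrt{2}}{23753} \approx -4247.3$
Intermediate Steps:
$o{\left(J \right)} = 0$ ($o{\left(J \right)} = \sqrt{0} = 0$)
$V{\left(U,s \right)} = \frac{-140 + U}{s + \sqrt{18 + U}}$ ($V{\left(U,s \right)} = \frac{U - 140}{s + \sqrt{U + 18}} = \frac{-140 + U}{s + \sqrt{18 + U}}$)
$V{\left(o{\left(-5 \right)},-218 \right)} - 4248 = \frac{-140 + 0}{-218 + \sqrt{18 + 0}} - 4248 = \frac{1}{-218 + \sqrt{18}} \left(-140\right) - 4248 = \frac{1}{-218 + 3 \sqrt{2}} \left(-140\right) - 4248 = - \frac{140}{-218 + 3 \sqrt{2}} - 4248 = -4248 - \frac{140}{-218 + 3 \sqrt{2}}$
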